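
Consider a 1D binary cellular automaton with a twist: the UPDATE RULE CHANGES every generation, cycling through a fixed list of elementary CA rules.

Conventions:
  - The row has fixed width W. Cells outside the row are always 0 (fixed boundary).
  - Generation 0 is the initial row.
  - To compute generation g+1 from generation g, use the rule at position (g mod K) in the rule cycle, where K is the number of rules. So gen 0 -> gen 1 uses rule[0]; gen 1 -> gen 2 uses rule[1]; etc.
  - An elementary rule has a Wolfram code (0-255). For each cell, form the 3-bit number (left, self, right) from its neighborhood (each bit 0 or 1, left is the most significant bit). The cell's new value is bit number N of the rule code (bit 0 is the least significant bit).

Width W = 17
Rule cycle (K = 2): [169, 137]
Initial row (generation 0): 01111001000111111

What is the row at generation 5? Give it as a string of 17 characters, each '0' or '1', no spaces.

Answer: 11001001110100111

Derivation:
Gen 0: 01111001000111111
Gen 1 (rule 169): 01110000010111110
Gen 2 (rule 137): 01100111000111100
Gen 3 (rule 169): 01000110010111001
Gen 4 (rule 137): 00010100000110000
Gen 5 (rule 169): 11001001110100111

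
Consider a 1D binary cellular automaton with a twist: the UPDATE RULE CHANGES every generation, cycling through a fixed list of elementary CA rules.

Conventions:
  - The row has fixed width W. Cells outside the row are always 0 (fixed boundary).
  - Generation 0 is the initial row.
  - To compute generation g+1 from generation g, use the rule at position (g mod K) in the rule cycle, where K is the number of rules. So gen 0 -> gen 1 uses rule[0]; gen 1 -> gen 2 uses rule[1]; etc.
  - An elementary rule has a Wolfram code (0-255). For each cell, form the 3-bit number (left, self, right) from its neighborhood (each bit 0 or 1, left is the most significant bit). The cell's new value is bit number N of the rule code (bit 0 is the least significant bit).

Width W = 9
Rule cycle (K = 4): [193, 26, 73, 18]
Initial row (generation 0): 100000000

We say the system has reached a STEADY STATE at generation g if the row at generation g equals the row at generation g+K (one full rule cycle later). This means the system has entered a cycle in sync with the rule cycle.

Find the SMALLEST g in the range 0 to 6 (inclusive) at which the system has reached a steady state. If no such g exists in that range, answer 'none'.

Answer: 0

Derivation:
Gen 0: 100000000
Gen 1 (rule 193): 001111111
Gen 2 (rule 26): 011000000
Gen 3 (rule 73): 011011111
Gen 4 (rule 18): 100000000
Gen 5 (rule 193): 001111111
Gen 6 (rule 26): 011000000
Gen 7 (rule 73): 011011111
Gen 8 (rule 18): 100000000
Gen 9 (rule 193): 001111111
Gen 10 (rule 26): 011000000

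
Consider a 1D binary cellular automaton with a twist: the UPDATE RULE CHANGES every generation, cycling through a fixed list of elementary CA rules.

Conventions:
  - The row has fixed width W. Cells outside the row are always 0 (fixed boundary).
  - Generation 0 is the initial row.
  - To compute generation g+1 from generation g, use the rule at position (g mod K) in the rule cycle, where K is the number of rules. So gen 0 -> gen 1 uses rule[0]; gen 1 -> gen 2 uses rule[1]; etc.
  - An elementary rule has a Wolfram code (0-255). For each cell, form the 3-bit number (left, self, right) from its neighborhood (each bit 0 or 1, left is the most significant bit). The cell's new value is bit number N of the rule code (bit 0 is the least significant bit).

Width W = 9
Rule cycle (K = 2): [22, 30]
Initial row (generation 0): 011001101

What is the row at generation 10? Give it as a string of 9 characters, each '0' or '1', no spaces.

Answer: 001110000

Derivation:
Gen 0: 011001101
Gen 1 (rule 22): 100110001
Gen 2 (rule 30): 111101011
Gen 3 (rule 22): 000001000
Gen 4 (rule 30): 000011100
Gen 5 (rule 22): 000100010
Gen 6 (rule 30): 001110111
Gen 7 (rule 22): 010000000
Gen 8 (rule 30): 111000000
Gen 9 (rule 22): 000100000
Gen 10 (rule 30): 001110000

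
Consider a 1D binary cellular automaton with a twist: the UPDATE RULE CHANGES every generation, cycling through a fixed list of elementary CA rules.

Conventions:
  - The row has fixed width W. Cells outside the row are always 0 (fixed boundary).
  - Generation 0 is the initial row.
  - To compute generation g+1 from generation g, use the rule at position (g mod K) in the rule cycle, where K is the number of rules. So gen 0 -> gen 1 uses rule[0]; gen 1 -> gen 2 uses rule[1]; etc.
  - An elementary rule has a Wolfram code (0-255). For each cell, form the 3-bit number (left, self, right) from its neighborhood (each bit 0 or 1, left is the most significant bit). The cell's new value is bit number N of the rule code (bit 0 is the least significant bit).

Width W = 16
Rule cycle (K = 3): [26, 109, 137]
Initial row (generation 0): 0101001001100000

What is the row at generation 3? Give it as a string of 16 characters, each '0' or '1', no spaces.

Answer: 0000111001100110

Derivation:
Gen 0: 0101001001100000
Gen 1 (rule 26): 1000110111010000
Gen 2 (rule 109): 1010111101110111
Gen 3 (rule 137): 0000111001100110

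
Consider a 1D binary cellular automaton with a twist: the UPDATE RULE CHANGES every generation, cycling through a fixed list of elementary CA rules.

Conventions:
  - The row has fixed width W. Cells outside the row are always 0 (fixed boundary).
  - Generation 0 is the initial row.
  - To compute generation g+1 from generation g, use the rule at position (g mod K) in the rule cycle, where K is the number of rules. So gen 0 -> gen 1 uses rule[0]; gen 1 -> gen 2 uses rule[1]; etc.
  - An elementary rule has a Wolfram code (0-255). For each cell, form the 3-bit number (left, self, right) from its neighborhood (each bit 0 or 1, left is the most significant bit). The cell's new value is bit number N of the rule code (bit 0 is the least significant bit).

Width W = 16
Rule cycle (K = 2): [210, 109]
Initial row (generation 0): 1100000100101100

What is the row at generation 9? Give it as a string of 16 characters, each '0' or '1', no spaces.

Gen 0: 1100000100101100
Gen 1 (rule 210): 0110001011000110
Gen 2 (rule 109): 0110101111010110
Gen 3 (rule 210): 1010000111000011
Gen 4 (rule 109): 1110110101011011
Gen 5 (rule 210): 0110010000001001
Gen 6 (rule 109): 0110010111101001
Gen 7 (rule 210): 1011100011100110
Gen 8 (rule 109): 1110101010100110
Gen 9 (rule 210): 0110000000011011

Answer: 0110000000011011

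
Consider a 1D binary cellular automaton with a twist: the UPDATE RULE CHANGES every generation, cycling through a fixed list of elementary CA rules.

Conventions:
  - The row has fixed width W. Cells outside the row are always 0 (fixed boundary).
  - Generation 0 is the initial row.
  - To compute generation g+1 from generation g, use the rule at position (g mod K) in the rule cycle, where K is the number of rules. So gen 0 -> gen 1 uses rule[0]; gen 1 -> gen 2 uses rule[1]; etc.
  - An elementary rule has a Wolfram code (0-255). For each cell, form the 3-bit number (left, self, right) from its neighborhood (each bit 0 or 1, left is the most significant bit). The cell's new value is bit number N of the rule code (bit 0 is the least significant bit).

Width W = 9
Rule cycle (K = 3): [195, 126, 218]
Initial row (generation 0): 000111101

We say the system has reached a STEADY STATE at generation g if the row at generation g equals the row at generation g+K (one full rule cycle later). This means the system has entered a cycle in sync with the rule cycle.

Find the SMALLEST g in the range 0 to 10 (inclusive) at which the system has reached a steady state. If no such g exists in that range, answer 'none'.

Answer: none

Derivation:
Gen 0: 000111101
Gen 1 (rule 195): 111011100
Gen 2 (rule 126): 101110110
Gen 3 (rule 218): 001110111
Gen 4 (rule 195): 110110011
Gen 5 (rule 126): 111111111
Gen 6 (rule 218): 111111111
Gen 7 (rule 195): 011111111
Gen 8 (rule 126): 110000001
Gen 9 (rule 218): 111000010
Gen 10 (rule 195): 011011100
Gen 11 (rule 126): 111110110
Gen 12 (rule 218): 111110111
Gen 13 (rule 195): 011110011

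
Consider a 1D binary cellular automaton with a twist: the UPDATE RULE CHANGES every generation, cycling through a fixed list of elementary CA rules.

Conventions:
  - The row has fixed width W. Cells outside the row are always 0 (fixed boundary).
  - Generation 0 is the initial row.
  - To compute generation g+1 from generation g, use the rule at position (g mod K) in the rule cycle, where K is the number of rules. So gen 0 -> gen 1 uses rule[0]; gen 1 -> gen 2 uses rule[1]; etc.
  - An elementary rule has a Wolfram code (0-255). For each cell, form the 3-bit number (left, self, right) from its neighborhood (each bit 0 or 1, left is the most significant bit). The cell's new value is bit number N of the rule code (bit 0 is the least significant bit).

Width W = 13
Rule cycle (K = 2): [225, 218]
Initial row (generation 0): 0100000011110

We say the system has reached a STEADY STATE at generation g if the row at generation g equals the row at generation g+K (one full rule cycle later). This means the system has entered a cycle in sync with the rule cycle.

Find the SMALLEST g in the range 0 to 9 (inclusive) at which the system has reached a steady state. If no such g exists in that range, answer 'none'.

Gen 0: 0100000011110
Gen 1 (rule 225): 0001111001110
Gen 2 (rule 218): 0011111111111
Gen 3 (rule 225): 1001111111111
Gen 4 (rule 218): 0111111111111
Gen 5 (rule 225): 0011111111111
Gen 6 (rule 218): 0111111111111
Gen 7 (rule 225): 0011111111111
Gen 8 (rule 218): 0111111111111
Gen 9 (rule 225): 0011111111111
Gen 10 (rule 218): 0111111111111
Gen 11 (rule 225): 0011111111111

Answer: 4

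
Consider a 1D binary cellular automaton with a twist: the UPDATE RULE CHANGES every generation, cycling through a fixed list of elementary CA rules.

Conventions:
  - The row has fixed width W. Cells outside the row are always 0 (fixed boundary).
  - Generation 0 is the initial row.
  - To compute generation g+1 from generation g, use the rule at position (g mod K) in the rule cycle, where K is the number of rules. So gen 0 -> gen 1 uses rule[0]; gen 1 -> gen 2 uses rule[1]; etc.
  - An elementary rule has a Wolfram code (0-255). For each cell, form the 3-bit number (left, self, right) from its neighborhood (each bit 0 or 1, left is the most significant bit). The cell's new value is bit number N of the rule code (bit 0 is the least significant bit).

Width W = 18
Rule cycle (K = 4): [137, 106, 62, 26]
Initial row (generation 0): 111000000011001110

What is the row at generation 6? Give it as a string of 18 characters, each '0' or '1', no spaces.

Gen 0: 111000000011001110
Gen 1 (rule 137): 110011111010001100
Gen 2 (rule 106): 110110001100011100
Gen 3 (rule 62): 101101011010110010
Gen 4 (rule 26): 001000010000101101
Gen 5 (rule 137): 100011000110001000
Gen 6 (rule 106): 000111001110010000

Answer: 000111001110010000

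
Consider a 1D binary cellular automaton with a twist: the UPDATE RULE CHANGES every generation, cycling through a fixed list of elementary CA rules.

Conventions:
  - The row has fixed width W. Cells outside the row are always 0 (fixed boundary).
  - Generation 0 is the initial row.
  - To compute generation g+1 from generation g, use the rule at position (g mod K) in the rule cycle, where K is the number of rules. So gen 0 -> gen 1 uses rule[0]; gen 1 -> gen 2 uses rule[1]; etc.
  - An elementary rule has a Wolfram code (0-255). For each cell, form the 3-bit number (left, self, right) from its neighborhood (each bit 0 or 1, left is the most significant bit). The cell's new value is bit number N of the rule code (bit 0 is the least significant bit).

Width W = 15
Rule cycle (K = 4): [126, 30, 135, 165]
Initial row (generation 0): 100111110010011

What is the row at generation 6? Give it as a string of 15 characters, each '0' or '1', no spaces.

Answer: 100000000001110

Derivation:
Gen 0: 100111110010011
Gen 1 (rule 126): 111100011111111
Gen 2 (rule 30): 100010110000000
Gen 3 (rule 135): 101110000111111
Gen 4 (rule 165): 110100110011110
Gen 5 (rule 126): 111111111110011
Gen 6 (rule 30): 100000000001110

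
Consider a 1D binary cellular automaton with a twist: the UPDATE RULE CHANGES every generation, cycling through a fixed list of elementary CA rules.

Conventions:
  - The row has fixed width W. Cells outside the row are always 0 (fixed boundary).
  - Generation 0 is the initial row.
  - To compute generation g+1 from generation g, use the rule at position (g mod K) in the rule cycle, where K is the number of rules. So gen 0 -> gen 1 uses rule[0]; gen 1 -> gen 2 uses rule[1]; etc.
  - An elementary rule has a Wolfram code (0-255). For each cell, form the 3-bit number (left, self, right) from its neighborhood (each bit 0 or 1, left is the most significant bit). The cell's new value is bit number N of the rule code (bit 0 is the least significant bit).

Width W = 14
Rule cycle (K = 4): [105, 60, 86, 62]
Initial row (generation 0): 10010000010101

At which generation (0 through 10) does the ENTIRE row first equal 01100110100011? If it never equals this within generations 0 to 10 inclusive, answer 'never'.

Gen 0: 10010000010101
Gen 1 (rule 105): 00000111001010
Gen 2 (rule 60): 00000100101111
Gen 3 (rule 86): 00001111100001
Gen 4 (rule 62): 00011000010011
Gen 5 (rule 105): 11011011000011
Gen 6 (rule 60): 10110110100010
Gen 7 (rule 86): 10010010110111
Gen 8 (rule 62): 11111111101100
Gen 9 (rule 105): 10000000111101
Gen 10 (rule 60): 11000000100011

Answer: never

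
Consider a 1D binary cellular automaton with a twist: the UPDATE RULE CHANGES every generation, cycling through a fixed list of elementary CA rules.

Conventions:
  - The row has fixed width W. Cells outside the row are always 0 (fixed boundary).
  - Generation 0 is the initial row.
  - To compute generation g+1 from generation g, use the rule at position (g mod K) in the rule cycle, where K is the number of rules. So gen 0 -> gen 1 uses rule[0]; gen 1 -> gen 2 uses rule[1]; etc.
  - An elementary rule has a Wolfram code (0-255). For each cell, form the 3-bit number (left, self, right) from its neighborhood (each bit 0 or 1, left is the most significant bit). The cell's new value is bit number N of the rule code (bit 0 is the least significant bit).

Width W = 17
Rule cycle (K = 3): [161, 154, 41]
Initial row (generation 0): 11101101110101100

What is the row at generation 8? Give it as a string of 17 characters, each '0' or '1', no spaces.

Answer: 01011010000000110

Derivation:
Gen 0: 11101101110101100
Gen 1 (rule 161): 01010010101010001
Gen 2 (rule 154): 10001100000001010
Gen 3 (rule 41): 00101001111100100
Gen 4 (rule 161): 10010000111000001
Gen 5 (rule 154): 01101001110100010
Gen 6 (rule 41): 01010001001001000
Gen 7 (rule 161): 00100100000000011
Gen 8 (rule 154): 01011010000000110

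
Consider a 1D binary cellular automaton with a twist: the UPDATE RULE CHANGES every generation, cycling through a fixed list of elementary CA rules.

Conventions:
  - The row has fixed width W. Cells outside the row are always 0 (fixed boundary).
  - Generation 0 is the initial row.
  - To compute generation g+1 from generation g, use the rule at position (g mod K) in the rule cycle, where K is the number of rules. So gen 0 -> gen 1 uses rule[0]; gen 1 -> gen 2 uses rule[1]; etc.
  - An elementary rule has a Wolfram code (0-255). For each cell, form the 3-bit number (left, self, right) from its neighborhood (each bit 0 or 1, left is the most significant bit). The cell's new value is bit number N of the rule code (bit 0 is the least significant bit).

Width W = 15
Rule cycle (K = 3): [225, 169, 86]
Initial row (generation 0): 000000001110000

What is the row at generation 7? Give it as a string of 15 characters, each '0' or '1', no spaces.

Answer: 100110110101011

Derivation:
Gen 0: 000000001110000
Gen 1 (rule 225): 111111100110111
Gen 2 (rule 169): 111111000101110
Gen 3 (rule 86): 000001101100011
Gen 4 (rule 225): 111100110101001
Gen 5 (rule 169): 111000101010000
Gen 6 (rule 86): 001101101011000
Gen 7 (rule 225): 100110110101011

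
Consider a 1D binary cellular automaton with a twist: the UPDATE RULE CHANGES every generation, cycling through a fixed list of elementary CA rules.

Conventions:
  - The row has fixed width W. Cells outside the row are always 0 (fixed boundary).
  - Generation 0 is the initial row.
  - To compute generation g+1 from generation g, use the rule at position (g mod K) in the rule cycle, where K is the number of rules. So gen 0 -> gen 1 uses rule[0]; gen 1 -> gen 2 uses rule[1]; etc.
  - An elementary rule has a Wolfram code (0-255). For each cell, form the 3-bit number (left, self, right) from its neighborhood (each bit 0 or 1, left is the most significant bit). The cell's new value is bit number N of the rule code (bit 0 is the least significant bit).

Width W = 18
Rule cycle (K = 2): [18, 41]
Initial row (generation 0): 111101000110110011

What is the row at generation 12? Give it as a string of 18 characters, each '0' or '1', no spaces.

Gen 0: 111101000110110011
Gen 1 (rule 18): 000000101000001100
Gen 2 (rule 41): 111110010011101001
Gen 3 (rule 18): 000001101100000110
Gen 4 (rule 41): 111101011001110100
Gen 5 (rule 18): 000000000110000010
Gen 6 (rule 41): 111111110100111000
Gen 7 (rule 18): 000000000011000100
Gen 8 (rule 41): 111111111010010001
Gen 9 (rule 18): 000000000001101010
Gen 10 (rule 41): 111111111101010100
Gen 11 (rule 18): 000000000000000010
Gen 12 (rule 41): 111111111111111000

Answer: 111111111111111000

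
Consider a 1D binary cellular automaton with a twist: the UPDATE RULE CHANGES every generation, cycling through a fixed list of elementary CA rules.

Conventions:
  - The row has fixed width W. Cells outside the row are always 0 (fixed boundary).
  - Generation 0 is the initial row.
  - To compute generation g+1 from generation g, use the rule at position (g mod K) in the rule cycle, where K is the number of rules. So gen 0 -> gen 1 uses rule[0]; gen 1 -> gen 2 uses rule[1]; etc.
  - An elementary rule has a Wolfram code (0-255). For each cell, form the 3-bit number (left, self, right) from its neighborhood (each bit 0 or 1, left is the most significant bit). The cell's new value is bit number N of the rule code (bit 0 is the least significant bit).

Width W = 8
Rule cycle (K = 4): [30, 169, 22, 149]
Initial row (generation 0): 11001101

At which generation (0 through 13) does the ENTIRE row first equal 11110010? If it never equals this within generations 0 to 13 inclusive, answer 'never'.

Answer: 12

Derivation:
Gen 0: 11001101
Gen 1 (rule 30): 10111001
Gen 2 (rule 169): 01110000
Gen 3 (rule 22): 10001000
Gen 4 (rule 149): 11101111
Gen 5 (rule 30): 10001000
Gen 6 (rule 169): 00100011
Gen 7 (rule 22): 01110100
Gen 8 (rule 149): 00100111
Gen 9 (rule 30): 01111100
Gen 10 (rule 169): 01111001
Gen 11 (rule 22): 10000111
Gen 12 (rule 149): 11110010
Gen 13 (rule 30): 10001111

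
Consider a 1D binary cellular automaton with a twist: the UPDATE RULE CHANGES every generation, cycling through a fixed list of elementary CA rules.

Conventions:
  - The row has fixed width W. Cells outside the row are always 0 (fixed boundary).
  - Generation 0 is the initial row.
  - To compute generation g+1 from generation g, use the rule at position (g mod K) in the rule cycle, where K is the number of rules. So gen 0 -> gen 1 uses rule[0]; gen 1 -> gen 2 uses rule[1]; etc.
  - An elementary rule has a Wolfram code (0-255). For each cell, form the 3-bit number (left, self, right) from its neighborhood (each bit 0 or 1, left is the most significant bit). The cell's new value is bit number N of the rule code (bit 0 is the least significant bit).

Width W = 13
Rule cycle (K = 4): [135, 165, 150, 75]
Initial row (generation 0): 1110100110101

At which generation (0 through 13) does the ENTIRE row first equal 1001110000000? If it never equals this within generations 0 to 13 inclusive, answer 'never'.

Answer: never

Derivation:
Gen 0: 1110100110101
Gen 1 (rule 135): 0100101000101
Gen 2 (rule 165): 0100111010111
Gen 3 (rule 150): 1111010010010
Gen 4 (rule 75): 1001000100100
Gen 5 (rule 135): 1011011101101
Gen 6 (rule 165): 1100101010011
Gen 7 (rule 150): 0011101011100
Gen 8 (rule 75): 1110100010101
Gen 9 (rule 135): 0100101110101
Gen 10 (rule 165): 0100110101111
Gen 11 (rule 150): 1111000100110
Gen 12 (rule 75): 1001011001110
Gen 13 (rule 135): 1011000010100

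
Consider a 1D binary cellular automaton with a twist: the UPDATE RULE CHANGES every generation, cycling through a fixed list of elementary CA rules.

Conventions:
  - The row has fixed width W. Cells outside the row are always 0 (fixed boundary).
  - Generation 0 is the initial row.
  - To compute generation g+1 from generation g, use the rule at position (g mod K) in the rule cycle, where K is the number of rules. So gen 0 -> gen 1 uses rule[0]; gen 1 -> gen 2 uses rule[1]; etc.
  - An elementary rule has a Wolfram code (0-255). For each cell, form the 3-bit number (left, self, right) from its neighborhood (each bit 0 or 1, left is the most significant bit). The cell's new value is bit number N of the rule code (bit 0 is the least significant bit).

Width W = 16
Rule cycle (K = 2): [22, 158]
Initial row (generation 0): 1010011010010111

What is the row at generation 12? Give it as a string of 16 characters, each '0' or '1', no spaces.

Answer: 0001110111111011

Derivation:
Gen 0: 1010011010010111
Gen 1 (rule 22): 1011100011110000
Gen 2 (rule 158): 1011010111101000
Gen 3 (rule 22): 1000010000001100
Gen 4 (rule 158): 1100111000011010
Gen 5 (rule 22): 0011000100100011
Gen 6 (rule 158): 0110101111110110
Gen 7 (rule 22): 1000100000000001
Gen 8 (rule 158): 1101110000000011
Gen 9 (rule 22): 0000001000000100
Gen 10 (rule 158): 0000011100001110
Gen 11 (rule 22): 0000100010010001
Gen 12 (rule 158): 0001110111111011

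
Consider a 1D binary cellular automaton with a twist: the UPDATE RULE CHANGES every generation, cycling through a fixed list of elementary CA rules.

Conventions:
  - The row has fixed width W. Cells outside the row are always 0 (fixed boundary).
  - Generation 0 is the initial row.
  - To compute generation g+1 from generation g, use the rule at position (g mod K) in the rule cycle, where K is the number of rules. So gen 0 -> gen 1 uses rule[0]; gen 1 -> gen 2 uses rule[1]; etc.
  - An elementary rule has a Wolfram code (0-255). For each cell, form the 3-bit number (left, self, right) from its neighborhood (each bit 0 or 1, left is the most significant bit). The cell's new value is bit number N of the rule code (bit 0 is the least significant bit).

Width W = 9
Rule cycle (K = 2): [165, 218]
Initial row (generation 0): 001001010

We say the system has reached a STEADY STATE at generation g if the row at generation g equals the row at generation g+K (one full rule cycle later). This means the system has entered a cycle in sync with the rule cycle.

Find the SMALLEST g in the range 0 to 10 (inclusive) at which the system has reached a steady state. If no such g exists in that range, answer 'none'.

Answer: 4

Derivation:
Gen 0: 001001010
Gen 1 (rule 165): 101001110
Gen 2 (rule 218): 000111111
Gen 3 (rule 165): 110011110
Gen 4 (rule 218): 111111111
Gen 5 (rule 165): 011111110
Gen 6 (rule 218): 111111111
Gen 7 (rule 165): 011111110
Gen 8 (rule 218): 111111111
Gen 9 (rule 165): 011111110
Gen 10 (rule 218): 111111111
Gen 11 (rule 165): 011111110
Gen 12 (rule 218): 111111111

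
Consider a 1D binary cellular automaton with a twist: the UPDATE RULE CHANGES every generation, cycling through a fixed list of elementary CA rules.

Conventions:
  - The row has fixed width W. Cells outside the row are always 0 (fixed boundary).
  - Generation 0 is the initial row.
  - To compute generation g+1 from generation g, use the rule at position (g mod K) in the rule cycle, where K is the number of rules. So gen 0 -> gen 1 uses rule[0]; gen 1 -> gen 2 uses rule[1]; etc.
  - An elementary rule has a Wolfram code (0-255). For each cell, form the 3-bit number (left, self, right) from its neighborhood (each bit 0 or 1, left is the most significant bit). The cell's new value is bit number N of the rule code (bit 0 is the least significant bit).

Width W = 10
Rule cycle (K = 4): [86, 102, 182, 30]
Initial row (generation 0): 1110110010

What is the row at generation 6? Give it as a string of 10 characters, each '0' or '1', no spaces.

Answer: 0010010101

Derivation:
Gen 0: 1110110010
Gen 1 (rule 86): 0010011111
Gen 2 (rule 102): 0110100001
Gen 3 (rule 182): 1001110011
Gen 4 (rule 30): 1111001110
Gen 5 (rule 86): 0001110011
Gen 6 (rule 102): 0010010101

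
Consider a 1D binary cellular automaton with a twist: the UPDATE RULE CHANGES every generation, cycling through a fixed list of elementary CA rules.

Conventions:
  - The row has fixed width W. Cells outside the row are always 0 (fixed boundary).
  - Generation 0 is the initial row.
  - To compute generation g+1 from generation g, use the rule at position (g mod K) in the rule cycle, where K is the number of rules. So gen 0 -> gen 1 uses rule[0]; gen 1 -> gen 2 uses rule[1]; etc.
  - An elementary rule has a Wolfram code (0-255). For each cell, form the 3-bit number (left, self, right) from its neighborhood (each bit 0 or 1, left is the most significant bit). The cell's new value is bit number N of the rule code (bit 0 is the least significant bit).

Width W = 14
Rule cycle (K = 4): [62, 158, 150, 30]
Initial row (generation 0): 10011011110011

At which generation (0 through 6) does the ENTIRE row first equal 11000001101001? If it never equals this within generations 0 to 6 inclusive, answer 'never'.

Answer: never

Derivation:
Gen 0: 10011011110011
Gen 1 (rule 62): 11110110001110
Gen 2 (rule 158): 11100101011101
Gen 3 (rule 150): 01011101001001
Gen 4 (rule 30): 11010001111111
Gen 5 (rule 62): 10111011000000
Gen 6 (rule 158): 10110010100000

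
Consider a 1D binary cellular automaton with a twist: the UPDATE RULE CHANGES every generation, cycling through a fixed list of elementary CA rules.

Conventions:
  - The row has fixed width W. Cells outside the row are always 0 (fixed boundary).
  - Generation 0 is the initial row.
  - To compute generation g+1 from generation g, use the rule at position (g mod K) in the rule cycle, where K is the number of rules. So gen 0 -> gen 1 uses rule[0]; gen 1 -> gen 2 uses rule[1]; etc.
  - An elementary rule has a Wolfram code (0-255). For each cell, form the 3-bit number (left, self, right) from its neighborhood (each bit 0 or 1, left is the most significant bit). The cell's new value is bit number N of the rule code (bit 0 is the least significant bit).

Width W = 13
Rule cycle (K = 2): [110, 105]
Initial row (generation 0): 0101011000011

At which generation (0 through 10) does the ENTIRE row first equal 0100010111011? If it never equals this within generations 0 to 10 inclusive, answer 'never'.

Answer: 6

Derivation:
Gen 0: 0101011000011
Gen 1 (rule 110): 1111111000111
Gen 2 (rule 105): 1000001010101
Gen 3 (rule 110): 1000011111111
Gen 4 (rule 105): 0011010000001
Gen 5 (rule 110): 0111110000011
Gen 6 (rule 105): 0100010111011
Gen 7 (rule 110): 1100111101111
Gen 8 (rule 105): 1100100111001
Gen 9 (rule 110): 1101101101011
Gen 10 (rule 105): 1111111110111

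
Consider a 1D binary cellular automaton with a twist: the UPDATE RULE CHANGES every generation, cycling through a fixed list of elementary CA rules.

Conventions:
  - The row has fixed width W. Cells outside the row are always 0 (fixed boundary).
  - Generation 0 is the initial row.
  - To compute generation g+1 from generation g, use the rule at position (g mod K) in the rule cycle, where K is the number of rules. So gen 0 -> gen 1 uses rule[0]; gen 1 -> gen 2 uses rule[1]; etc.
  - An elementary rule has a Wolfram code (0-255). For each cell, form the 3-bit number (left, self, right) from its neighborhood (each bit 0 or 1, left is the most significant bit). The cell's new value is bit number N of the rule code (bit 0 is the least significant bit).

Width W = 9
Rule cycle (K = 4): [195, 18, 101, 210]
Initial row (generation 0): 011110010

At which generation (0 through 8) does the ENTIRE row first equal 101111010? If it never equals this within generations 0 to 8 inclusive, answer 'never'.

Answer: 5

Derivation:
Gen 0: 011110010
Gen 1 (rule 195): 101110100
Gen 2 (rule 18): 000000010
Gen 3 (rule 101): 111111010
Gen 4 (rule 210): 011111001
Gen 5 (rule 195): 101111010
Gen 6 (rule 18): 000000001
Gen 7 (rule 101): 111111101
Gen 8 (rule 210): 011111100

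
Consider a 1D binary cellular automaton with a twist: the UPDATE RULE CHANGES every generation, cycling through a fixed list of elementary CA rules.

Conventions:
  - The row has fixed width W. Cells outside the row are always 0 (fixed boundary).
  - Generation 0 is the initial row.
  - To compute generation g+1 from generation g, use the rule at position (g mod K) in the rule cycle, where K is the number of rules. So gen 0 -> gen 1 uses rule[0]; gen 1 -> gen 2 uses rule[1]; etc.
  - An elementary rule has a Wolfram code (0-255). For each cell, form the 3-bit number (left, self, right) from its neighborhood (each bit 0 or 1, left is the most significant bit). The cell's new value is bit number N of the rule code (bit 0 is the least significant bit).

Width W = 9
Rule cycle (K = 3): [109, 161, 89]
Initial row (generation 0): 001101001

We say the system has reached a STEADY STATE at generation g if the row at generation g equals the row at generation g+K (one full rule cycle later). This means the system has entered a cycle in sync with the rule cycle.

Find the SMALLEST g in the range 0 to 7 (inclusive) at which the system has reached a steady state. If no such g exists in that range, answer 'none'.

Gen 0: 001101001
Gen 1 (rule 109): 101111001
Gen 2 (rule 161): 010110000
Gen 3 (rule 89): 000111111
Gen 4 (rule 109): 110100001
Gen 5 (rule 161): 001001100
Gen 6 (rule 89): 100101111
Gen 7 (rule 109): 100111001
Gen 8 (rule 161): 000010000
Gen 9 (rule 89): 111001111
Gen 10 (rule 109): 101001001

Answer: none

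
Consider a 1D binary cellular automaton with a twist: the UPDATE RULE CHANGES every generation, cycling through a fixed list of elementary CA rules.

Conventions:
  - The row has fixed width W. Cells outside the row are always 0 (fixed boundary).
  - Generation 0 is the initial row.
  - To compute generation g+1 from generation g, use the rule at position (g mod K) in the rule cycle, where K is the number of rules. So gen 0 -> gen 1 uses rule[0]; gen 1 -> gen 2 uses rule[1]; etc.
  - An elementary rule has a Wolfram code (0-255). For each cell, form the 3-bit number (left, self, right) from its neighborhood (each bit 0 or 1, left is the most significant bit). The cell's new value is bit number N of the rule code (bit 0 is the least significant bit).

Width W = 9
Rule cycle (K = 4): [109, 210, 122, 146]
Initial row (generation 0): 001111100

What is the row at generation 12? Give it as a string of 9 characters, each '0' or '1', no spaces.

Gen 0: 001111100
Gen 1 (rule 109): 101000101
Gen 2 (rule 210): 000101000
Gen 3 (rule 122): 001010100
Gen 4 (rule 146): 010000010
Gen 5 (rule 109): 010111010
Gen 6 (rule 210): 100011001
Gen 7 (rule 122): 010111110
Gen 8 (rule 146): 100011101
Gen 9 (rule 109): 101010111
Gen 10 (rule 210): 000000011
Gen 11 (rule 122): 000000111
Gen 12 (rule 146): 000001010

Answer: 000001010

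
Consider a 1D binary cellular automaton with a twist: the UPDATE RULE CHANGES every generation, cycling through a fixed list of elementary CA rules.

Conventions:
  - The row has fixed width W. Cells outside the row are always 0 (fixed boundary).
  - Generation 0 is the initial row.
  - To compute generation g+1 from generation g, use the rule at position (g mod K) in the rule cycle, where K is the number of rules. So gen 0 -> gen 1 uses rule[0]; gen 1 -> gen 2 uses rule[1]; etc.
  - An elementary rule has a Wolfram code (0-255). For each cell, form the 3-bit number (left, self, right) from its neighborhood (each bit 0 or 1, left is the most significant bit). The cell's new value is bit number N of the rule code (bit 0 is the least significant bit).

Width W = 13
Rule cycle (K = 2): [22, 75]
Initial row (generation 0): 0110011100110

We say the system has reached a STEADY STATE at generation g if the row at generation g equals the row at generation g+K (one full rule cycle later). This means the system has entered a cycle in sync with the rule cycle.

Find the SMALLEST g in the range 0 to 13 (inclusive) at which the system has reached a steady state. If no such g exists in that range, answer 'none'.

Gen 0: 0110011100110
Gen 1 (rule 22): 1001100011001
Gen 2 (rule 75): 0011101111010
Gen 3 (rule 22): 0100000000011
Gen 4 (rule 75): 1001111111111
Gen 5 (rule 22): 1110000000000
Gen 6 (rule 75): 1010111111111
Gen 7 (rule 22): 1010000000000
Gen 8 (rule 75): 0000111111111
Gen 9 (rule 22): 0001000000000
Gen 10 (rule 75): 1110011111111
Gen 11 (rule 22): 0001100000000
Gen 12 (rule 75): 1111101111111
Gen 13 (rule 22): 0000000000000
Gen 14 (rule 75): 1111111111111
Gen 15 (rule 22): 0000000000000

Answer: 13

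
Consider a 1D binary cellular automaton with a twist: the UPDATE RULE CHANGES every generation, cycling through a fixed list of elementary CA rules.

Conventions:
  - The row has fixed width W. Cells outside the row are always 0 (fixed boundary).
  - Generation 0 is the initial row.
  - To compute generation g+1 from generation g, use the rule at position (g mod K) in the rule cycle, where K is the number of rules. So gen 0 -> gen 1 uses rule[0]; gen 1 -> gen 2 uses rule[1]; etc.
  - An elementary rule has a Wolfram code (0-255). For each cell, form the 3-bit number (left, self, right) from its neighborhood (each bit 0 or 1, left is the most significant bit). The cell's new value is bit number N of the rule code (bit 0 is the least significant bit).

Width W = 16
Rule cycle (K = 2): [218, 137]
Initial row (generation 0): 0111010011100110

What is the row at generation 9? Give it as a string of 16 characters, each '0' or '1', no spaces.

Answer: 1111111111111111

Derivation:
Gen 0: 0111010011100110
Gen 1 (rule 218): 1111001111111111
Gen 2 (rule 137): 1110001111111110
Gen 3 (rule 218): 1111011111111111
Gen 4 (rule 137): 1110011111111110
Gen 5 (rule 218): 1111111111111111
Gen 6 (rule 137): 1111111111111110
Gen 7 (rule 218): 1111111111111111
Gen 8 (rule 137): 1111111111111110
Gen 9 (rule 218): 1111111111111111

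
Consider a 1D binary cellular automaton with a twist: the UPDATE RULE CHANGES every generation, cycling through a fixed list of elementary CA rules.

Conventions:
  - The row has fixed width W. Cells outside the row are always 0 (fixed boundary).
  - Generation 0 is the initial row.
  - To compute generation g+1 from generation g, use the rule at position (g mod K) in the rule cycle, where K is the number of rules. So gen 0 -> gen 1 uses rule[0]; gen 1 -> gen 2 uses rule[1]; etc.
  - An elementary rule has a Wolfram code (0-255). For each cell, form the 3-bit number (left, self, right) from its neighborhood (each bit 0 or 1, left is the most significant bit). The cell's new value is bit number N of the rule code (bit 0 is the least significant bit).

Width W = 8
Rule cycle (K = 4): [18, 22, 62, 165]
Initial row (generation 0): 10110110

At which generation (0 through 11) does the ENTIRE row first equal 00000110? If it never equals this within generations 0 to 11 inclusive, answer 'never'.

Answer: 3

Derivation:
Gen 0: 10110110
Gen 1 (rule 18): 00000001
Gen 2 (rule 22): 00000011
Gen 3 (rule 62): 00000110
Gen 4 (rule 165): 11110000
Gen 5 (rule 18): 00001000
Gen 6 (rule 22): 00011100
Gen 7 (rule 62): 00110010
Gen 8 (rule 165): 10000010
Gen 9 (rule 18): 01000101
Gen 10 (rule 22): 11101101
Gen 11 (rule 62): 10011011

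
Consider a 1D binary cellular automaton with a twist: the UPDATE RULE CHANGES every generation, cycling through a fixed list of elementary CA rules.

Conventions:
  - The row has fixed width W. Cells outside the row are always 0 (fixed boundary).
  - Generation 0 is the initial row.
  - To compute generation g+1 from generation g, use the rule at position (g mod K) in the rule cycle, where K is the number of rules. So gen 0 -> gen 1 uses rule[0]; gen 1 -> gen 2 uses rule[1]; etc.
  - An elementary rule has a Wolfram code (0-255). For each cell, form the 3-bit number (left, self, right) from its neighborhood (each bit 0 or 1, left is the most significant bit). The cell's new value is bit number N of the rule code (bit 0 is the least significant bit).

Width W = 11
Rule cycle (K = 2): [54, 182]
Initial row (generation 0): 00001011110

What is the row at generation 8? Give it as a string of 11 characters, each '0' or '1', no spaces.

Answer: 10101101110

Derivation:
Gen 0: 00001011110
Gen 1 (rule 54): 00011100001
Gen 2 (rule 182): 00101010011
Gen 3 (rule 54): 01111111100
Gen 4 (rule 182): 10111111010
Gen 5 (rule 54): 11000000111
Gen 6 (rule 182): 00100001010
Gen 7 (rule 54): 01110011111
Gen 8 (rule 182): 10101101110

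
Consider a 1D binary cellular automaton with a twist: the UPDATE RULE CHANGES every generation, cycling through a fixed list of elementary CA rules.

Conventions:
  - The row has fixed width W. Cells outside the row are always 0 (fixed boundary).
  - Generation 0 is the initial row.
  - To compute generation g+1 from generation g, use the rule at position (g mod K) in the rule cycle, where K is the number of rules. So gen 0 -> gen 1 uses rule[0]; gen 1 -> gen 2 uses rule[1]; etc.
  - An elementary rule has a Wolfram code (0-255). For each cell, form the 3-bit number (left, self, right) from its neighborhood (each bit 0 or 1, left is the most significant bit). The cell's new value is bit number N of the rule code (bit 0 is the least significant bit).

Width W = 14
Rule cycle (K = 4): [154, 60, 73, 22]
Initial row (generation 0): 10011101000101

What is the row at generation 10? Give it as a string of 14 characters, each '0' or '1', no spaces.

Gen 0: 10011101000101
Gen 1 (rule 154): 01111000101000
Gen 2 (rule 60): 01000100111100
Gen 3 (rule 73): 00010000100101
Gen 4 (rule 22): 00111001111101
Gen 5 (rule 154): 01110111111000
Gen 6 (rule 60): 01001100000100
Gen 7 (rule 73): 00001101110001
Gen 8 (rule 22): 00010000001011
Gen 9 (rule 154): 00101000010010
Gen 10 (rule 60): 00111100011011

Answer: 00111100011011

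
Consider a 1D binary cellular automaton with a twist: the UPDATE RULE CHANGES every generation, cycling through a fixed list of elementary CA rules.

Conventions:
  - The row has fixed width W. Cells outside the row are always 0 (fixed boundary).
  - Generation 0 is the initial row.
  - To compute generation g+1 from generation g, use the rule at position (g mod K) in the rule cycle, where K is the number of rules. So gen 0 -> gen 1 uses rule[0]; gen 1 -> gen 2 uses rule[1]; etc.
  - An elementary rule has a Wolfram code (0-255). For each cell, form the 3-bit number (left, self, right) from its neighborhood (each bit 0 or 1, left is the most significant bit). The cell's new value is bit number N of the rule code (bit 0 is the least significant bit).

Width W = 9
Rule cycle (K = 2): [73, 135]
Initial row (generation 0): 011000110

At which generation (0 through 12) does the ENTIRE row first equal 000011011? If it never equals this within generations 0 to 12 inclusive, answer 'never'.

Gen 0: 011000110
Gen 1 (rule 73): 011010110
Gen 2 (rule 135): 100010000
Gen 3 (rule 73): 001000111
Gen 4 (rule 135): 111011010
Gen 5 (rule 73): 101011000
Gen 6 (rule 135): 101000011
Gen 7 (rule 73): 000011011
Gen 8 (rule 135): 111100000
Gen 9 (rule 73): 100101111
Gen 10 (rule 135): 101100110
Gen 11 (rule 73): 001100110
Gen 12 (rule 135): 110001000

Answer: 7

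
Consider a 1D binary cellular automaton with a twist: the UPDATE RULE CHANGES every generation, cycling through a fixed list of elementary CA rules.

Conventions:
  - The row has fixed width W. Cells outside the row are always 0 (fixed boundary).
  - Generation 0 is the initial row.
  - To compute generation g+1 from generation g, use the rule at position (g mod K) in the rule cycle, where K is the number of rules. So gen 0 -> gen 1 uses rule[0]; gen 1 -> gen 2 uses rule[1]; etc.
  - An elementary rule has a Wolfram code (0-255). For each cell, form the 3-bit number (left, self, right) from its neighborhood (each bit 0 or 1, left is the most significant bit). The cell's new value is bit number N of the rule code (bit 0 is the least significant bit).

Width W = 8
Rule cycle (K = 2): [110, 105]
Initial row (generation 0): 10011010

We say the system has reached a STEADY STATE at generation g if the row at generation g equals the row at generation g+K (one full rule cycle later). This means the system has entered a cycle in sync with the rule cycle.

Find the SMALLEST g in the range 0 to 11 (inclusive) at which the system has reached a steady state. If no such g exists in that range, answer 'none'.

Gen 0: 10011010
Gen 1 (rule 110): 10111110
Gen 2 (rule 105): 01100010
Gen 3 (rule 110): 11100110
Gen 4 (rule 105): 10100110
Gen 5 (rule 110): 11101110
Gen 6 (rule 105): 10111010
Gen 7 (rule 110): 11101110
Gen 8 (rule 105): 10111010
Gen 9 (rule 110): 11101110
Gen 10 (rule 105): 10111010
Gen 11 (rule 110): 11101110
Gen 12 (rule 105): 10111010
Gen 13 (rule 110): 11101110

Answer: 5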